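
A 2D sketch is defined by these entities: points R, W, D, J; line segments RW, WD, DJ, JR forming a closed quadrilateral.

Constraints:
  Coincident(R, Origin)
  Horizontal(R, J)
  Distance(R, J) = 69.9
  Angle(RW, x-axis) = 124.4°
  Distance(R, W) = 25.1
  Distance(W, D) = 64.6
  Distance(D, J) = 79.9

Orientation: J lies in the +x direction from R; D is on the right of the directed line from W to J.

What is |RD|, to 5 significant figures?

41.910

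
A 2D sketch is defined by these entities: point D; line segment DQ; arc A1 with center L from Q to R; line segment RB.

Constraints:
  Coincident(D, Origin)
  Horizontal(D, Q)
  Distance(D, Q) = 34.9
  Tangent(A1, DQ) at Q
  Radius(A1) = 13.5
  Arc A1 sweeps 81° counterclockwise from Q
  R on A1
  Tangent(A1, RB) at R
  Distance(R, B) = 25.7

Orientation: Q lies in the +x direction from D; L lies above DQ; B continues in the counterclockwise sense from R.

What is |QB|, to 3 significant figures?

40.7

D is at the origin; D and Q share the same y with |DQ| = 34.9 and Q on the +x side, so Q = (34.9, 0.00). Since A1 is tangent to DQ there, LQ ⟂ DQ, so L = Q + (0, 13.5) = (34.9, 13.5). On A1, Q sits at bearing -90° from L; an 81° counterclockwise sweep puts R at bearing -9°, so R = L + 13.5·(cos -9°, sin -9°) = (48.2, 11.4). Tangency of A1 to RB means the radius LR is perpendicular to RB, so RB runs along (−sin -9°, cos -9°); with |RB| = 25.7, B = (52.3, 36.8). Then |QB| = |B − Q| = 40.7.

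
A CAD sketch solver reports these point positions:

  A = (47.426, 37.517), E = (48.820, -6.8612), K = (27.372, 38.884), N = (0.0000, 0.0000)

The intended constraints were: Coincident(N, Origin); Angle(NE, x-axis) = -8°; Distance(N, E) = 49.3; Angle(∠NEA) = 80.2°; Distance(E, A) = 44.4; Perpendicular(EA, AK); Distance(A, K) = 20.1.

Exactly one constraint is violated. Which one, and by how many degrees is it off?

Perpendicular(EA, AK) — off by 5.70°.

N = (0.00, 0.00) ✓; NE at -8.000° ✓; |NE| = 49.30 ✓; ∠NEA = 80.20° ✓; |EA| = 44.40 ✓; ∠(EA, AK) = 84.30° ✗; |AK| = 20.10 ✓.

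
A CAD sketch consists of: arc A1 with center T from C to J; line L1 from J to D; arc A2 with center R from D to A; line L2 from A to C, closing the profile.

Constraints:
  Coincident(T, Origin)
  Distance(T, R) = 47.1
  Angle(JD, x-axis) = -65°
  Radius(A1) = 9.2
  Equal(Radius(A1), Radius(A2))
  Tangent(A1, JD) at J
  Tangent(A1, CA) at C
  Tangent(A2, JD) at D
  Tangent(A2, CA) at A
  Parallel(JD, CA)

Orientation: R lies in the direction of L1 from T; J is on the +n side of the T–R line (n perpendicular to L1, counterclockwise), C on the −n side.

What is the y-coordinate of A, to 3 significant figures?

-46.6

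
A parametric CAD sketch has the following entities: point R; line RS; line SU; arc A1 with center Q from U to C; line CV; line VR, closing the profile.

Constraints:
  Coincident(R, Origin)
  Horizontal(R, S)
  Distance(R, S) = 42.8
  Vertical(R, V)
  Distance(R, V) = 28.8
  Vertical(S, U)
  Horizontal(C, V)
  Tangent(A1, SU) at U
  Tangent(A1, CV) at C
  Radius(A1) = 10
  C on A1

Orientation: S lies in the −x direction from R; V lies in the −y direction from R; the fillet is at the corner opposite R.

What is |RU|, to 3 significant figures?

46.7

The virtual corner opposite R is at (-42.8, -28.8). Since A1 is tangent to SU there, QU ⟂ SU and the tangent condition forces QC to be normal to CV, with radius 10.0, so the center Q sits 10.0 in from both sides at Q = (-32.8, -18.8). That places the tangent points at U = (-42.8, -18.8) on SU and C = (-32.8, -28.8) on CV. Then |RU| = |U − R| = 46.7.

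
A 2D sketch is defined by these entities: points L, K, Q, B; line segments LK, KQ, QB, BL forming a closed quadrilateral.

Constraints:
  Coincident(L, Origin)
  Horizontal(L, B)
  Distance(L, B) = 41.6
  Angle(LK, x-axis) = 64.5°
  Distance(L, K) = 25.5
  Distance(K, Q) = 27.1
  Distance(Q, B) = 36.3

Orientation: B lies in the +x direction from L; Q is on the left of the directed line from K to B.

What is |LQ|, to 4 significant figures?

49.94

Checks: |KQ| = 27.10 ✓; |QB| = 36.30 ✓.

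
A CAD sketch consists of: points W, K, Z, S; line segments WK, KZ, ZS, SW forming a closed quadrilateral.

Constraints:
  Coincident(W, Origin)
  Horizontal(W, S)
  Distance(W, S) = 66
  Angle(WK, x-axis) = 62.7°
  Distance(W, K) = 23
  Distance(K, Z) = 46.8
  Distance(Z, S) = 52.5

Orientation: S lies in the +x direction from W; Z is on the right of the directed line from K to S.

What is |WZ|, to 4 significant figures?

32.35

W is at the origin; W and S share the same y with |WS| = 66.0 and S in +x, so S = (66.0, 0). WK runs at 62.7° with |WK| = 23.0, so K = (10.55, 20.44). Z is determined by |KZ| = 46.8 and |ZS| = 52.5 together: it lies at the intersection of circle(K, 46.8) and circle(S, 52.5). With |KS| = 59.10, the foot of the radical line on KS is 24.76 from K and the perpendicular offset is √(46.8² − 24.76²) = 39.71. Taking the right-of-KS solution: Z = (20.05, -25.39).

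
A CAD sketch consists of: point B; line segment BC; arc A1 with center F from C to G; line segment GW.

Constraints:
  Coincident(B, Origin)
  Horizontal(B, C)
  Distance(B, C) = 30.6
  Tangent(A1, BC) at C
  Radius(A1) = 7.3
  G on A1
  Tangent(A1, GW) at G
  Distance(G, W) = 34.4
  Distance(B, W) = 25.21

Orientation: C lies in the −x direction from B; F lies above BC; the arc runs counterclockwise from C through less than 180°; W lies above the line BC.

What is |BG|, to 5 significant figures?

25.732

Checks: |FG| = 7.300 ✓; ∠(FG, GW) = 90.00° ✓; |GW| = 34.40 ✓; |BW| = 25.21 ✓.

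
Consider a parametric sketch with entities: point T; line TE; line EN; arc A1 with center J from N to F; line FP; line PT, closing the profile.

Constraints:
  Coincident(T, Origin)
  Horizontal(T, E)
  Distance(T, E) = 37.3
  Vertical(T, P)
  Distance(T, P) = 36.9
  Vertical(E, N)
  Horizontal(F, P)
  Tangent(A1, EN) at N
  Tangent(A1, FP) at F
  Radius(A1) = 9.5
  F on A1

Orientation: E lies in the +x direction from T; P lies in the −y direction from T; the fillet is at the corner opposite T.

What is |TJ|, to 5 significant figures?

39.033

T is at the origin; TE is horizontal with |TE| = 37.3 and E on the +x side, so E = (37.300, 0.0000). TP is vertical with |TP| = 36.9 and P on the −y side, so P = (0.0000, -36.900). The virtual corner opposite T is at (37.300, -36.900). Tangency of A1 to EN means the radius JN is perpendicular to EN and tangency of A1 to FP means the radius JF is perpendicular to FP, with radius 9.5, so the center J sits 9.5 in from both sides at J = (27.800, -27.400). Then |TJ| = |J − T| = 39.033.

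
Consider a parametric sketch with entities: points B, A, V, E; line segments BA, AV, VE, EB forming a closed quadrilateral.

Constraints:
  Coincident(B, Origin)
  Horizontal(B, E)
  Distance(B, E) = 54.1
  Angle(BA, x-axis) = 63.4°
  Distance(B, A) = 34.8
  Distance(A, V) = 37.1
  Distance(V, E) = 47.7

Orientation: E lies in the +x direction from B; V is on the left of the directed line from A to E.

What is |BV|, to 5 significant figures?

68.121

B is at the origin; BE is horizontal with |BE| = 54.1 and E in +x, so E = (54.1, 0). BA runs at 63.4° with |BA| = 34.8, so A = (15.582, 31.117). V is determined by |AV| = 37.1 and |VE| = 47.7 together: it lies at the intersection of circle(A, 37.1) and circle(E, 47.7). With |AE| = 49.516, the foot of the radical line on AE is 15.682 from A and the perpendicular offset is √(37.1² − 15.682²) = 33.623. Taking the left-of-AE solution: V = (48.909, 47.417).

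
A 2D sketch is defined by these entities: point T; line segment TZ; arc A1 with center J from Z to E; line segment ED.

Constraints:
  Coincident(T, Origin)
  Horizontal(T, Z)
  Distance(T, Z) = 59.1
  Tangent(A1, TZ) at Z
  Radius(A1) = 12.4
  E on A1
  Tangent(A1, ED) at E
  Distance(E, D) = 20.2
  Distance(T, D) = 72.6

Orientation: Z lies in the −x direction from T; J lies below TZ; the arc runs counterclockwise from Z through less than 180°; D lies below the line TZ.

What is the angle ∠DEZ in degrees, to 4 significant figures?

124.2°

T is at the origin; TZ is horizontal with |TZ| = 59.1 and Z on the −x side, so Z = (-59.10, 0.000). A1 meets TZ tangentially, so JZ is at right angles to TZ, so J = Z + (0, -12.4) = (-59.10, -12.40). Since JE ⟂ ED (tangency), |JD| = √(12.4² + 20.2²) = 23.70 regardless of where E sits on A1. So D lies on both circle(T, 72.6) and circle(J, 23.70); the below-TZ intersection is D = (-63.19, -35.75). E is the foot of the tangent from D: E = (-70.63, -16.97).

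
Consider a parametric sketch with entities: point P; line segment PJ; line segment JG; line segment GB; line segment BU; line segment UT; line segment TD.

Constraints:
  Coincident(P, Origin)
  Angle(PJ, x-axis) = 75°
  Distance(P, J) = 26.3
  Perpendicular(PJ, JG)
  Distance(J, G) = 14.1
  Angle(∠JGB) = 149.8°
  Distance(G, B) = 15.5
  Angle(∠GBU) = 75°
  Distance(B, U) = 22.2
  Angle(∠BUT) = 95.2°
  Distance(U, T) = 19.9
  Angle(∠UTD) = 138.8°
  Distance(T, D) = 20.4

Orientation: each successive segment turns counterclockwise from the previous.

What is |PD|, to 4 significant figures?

36.42

∠BUT = 95.2° gives UT at 25.00° from the x-axis; with |UT| = 19.9, T = (7.432, 14.21). ∠UTD = 138.8° gives TD at 66.20° from the x-axis; with |TD| = 20.4, D = (15.66, 32.88). Then |PD| = |D − P| = 36.42.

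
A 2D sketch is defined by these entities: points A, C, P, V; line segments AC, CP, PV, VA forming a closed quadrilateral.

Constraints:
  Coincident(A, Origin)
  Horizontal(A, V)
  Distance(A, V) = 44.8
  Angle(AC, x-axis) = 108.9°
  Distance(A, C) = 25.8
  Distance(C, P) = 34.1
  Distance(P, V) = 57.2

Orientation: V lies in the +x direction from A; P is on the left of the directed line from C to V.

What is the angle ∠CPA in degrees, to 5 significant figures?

26.554°

Checks: |CP| = 34.10 ✓; |PV| = 57.20 ✓.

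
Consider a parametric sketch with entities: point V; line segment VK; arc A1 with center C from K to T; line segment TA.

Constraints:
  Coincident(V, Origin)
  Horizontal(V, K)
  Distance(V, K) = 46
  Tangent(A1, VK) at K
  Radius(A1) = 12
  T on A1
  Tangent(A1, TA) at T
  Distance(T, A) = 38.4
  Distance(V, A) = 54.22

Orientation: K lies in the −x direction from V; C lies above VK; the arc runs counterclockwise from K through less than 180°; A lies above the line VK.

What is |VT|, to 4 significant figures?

35.56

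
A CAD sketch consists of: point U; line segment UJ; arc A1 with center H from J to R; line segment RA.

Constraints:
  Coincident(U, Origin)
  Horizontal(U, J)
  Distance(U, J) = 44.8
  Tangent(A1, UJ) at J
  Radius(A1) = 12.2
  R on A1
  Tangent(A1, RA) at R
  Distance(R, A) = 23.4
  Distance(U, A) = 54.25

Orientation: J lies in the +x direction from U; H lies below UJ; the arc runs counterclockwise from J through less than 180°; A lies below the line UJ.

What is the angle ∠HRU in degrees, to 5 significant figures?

140.78°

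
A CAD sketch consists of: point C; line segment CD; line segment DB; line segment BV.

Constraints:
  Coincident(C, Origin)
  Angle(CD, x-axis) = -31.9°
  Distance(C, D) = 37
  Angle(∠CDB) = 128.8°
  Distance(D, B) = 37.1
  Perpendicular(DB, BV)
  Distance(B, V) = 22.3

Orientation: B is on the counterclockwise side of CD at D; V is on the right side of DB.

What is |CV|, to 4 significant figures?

79.05

C is at the origin; CD runs at -31.9° with length 37.0, so D = 37.0·(cos -31.9°, sin -31.9°) = (31.41, -19.55). ∠CDB = 128.8°, so DB runs at -31.9° + (180° − 128.8°) = 19.30° from the x-axis; with |DB| = 37.1, B = D + 37.1·(cos 19.30°, sin 19.30°) = (66.43, -7.290). DB is perpendicular to BV; with |BV| = 22.3 on the right of DB, V = B + 22.3·(0.3305, -0.9438) = (73.80, -28.34). Then |CV| = |V − C| = 79.05.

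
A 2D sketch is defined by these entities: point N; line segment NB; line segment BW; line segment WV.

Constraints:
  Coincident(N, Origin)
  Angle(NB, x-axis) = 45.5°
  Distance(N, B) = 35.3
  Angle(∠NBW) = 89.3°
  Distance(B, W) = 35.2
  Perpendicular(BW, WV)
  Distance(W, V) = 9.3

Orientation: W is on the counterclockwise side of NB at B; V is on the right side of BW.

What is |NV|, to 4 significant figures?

56.55

∠NBW = 89.3°, so BW runs at 45.5° + (180° − 89.3°) = 136.2° from the x-axis; with |BW| = 35.2, W = B + 35.2·(cos 136.2°, sin 136.2°) = (-0.6639, 49.54). BW is perpendicular to WV; with |WV| = 9.3 on the right of BW, V = W + 9.3·(0.6921, 0.7218) = (5.773, 56.25). Then |NV| = |V − N| = 56.55.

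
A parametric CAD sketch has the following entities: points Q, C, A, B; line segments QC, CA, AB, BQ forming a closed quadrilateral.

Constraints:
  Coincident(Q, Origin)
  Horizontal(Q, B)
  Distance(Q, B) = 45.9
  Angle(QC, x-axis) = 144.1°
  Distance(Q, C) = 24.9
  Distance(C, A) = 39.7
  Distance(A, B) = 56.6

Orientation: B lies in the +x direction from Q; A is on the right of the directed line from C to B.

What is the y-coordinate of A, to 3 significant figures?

-22.5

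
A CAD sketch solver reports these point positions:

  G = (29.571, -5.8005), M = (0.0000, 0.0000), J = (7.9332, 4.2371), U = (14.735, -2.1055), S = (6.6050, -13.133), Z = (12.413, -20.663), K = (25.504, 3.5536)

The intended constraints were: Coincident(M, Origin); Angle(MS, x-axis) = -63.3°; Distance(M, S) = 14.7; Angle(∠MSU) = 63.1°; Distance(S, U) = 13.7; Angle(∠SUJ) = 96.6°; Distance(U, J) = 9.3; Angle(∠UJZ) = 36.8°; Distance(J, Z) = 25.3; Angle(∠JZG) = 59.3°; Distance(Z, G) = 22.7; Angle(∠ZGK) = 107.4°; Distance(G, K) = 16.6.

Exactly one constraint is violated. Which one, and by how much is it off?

Distance(G, K) = 16.6 — off by 6.40.

M = (0.00, 0.00) ✓; MS at -63.30° ✓; |MS| = 14.70 ✓; ∠MSU = 63.10° ✓; |SU| = 13.70 ✓; ∠SUJ = 96.60° ✓; |UJ| = 9.300 ✓; ∠UJZ = 36.80° ✓; |JZ| = 25.30 ✓; ∠JZG = 59.30° ✓; |ZG| = 22.70 ✓; ∠ZGK = 107.4° ✓; |GK| = 10.20 ✗.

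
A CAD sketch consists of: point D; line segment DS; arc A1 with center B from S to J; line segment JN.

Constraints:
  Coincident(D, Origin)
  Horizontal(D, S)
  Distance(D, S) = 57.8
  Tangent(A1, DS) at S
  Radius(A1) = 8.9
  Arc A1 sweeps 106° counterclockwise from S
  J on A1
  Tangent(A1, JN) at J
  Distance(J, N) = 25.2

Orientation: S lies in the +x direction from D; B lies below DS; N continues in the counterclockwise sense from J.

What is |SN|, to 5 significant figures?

35.613

On A1, S sits at bearing 90° from B; a 106° counterclockwise sweep puts J at bearing 196°, so J = B + 8.9·(cos 196°, sin 196°) = (49.245, -11.353). Since A1 is tangent to JN there, BJ ⟂ JN, so JN runs along (−sin 196°, cos 196°); with |JN| = 25.2, N = (56.191, -35.577). Then |SN| = |N − S| = 35.613.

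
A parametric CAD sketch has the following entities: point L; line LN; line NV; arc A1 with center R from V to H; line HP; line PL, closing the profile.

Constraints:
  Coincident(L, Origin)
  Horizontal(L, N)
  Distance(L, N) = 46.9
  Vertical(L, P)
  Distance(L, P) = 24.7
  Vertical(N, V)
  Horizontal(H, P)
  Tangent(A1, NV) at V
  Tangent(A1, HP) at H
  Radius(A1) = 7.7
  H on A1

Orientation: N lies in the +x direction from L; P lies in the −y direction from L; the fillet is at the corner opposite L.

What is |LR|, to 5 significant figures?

42.728

L is at the origin; L and N share the same y with |LN| = 46.9 and N on the +x side, so N = (46.900, 0.0000). L and P share the same x with |LP| = 24.7 and P on the −y side, so P = (0.0000, -24.700). The virtual corner opposite L is at (46.900, -24.700). A1 meets NV tangentially, so RV is at right angles to NV and A1 meets HP tangentially, so RH is at right angles to HP, with radius 7.7, so the center R sits 7.7 in from both sides at R = (39.200, -17.000). Then |LR| = |R − L| = 42.728.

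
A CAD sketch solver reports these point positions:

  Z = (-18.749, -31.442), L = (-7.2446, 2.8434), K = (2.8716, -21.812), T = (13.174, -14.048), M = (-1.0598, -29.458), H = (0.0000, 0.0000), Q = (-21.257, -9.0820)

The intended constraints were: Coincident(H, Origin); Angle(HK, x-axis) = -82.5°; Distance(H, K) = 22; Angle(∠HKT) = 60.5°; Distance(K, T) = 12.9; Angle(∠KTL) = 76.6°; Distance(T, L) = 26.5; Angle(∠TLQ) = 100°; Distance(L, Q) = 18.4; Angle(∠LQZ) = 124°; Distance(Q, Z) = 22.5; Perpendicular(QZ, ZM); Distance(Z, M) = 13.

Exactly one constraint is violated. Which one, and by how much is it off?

Distance(Z, M) = 13 — off by 4.80.

H = (0.00, 0.00) ✓; HK at -82.50° ✓; |HK| = 22.00 ✓; ∠HKT = 60.50° ✓; |KT| = 12.90 ✓; ∠KTL = 76.60° ✓; |TL| = 26.50 ✓; ∠TLQ = 100.0° ✓; |LQ| = 18.40 ✓; ∠LQZ = 124.0° ✓; |QZ| = 22.50 ✓; ∠(QZ, ZM) = 90.00° ✓; |ZM| = 17.80 ✗.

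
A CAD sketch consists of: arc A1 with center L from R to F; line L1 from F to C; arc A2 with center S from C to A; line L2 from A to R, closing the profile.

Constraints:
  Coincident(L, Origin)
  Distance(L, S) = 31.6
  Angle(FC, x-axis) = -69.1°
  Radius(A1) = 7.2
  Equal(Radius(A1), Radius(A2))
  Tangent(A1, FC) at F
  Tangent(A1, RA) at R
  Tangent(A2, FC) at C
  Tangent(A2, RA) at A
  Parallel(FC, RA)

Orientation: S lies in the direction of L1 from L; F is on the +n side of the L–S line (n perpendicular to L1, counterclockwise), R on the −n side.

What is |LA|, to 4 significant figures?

32.41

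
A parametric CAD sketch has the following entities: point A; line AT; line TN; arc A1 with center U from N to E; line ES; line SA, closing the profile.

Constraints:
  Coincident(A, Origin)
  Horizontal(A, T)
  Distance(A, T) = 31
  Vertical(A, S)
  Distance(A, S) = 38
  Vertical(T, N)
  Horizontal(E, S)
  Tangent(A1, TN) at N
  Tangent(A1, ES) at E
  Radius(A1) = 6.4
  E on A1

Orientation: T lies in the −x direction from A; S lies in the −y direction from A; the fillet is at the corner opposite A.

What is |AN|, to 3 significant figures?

44.3

A is at the origin; AT is horizontal with |AT| = 31.0 and T on the −x side, so T = (-31.0, 0.00). A and S share the same x with |AS| = 38.0 and S on the −y side, so S = (0.00, -38.0). The virtual corner opposite A is at (-31.0, -38.0). The tangent condition forces UN to be normal to TN and since A1 is tangent to ES there, UE ⟂ ES, with radius 6.4, so the center U sits 6.4 in from both sides at U = (-24.6, -31.6). That places the tangent points at N = (-31.0, -31.6) on TN and E = (-24.6, -38.0) on ES. Then |AN| = |N − A| = 44.3.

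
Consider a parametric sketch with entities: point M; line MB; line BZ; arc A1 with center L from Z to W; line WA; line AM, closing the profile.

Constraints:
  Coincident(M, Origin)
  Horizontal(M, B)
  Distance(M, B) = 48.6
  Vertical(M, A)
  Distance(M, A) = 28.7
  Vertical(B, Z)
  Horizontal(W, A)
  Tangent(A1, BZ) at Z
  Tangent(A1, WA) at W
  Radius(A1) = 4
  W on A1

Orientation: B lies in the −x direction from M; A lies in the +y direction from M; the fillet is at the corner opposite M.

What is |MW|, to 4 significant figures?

53.04

M is at the origin; MB is horizontal with |MB| = 48.6 and B on the −x side, so B = (-48.60, 0.000). MA is vertical with |MA| = 28.7 and A on the +y side, so A = (0.000, 28.70). The virtual corner opposite M is at (-48.60, 28.70). The tangent condition forces LZ to be normal to BZ and the tangent condition forces LW to be normal to WA, with radius 4.0, so the center L sits 4.0 in from both sides at L = (-44.60, 24.70). That places the tangent points at Z = (-48.60, 24.70) on BZ and W = (-44.60, 28.70) on WA. Then |MW| = |W − M| = 53.04.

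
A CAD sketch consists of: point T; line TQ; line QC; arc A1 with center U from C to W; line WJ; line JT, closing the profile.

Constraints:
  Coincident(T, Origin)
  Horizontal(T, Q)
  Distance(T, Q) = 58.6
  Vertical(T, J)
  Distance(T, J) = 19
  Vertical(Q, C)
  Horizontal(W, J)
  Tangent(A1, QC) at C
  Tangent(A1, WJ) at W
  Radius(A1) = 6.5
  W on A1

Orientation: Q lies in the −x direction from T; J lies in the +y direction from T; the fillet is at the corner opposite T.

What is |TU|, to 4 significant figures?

53.58

T is at the origin; TQ is horizontal with |TQ| = 58.6 and Q on the −x side, so Q = (-58.60, 0.000). T and J share the same x with |TJ| = 19.0 and J on the +y side, so J = (0.000, 19.00). The virtual corner opposite T is at (-58.60, 19.00). Since A1 is tangent to QC there, UC ⟂ QC and the tangent condition forces UW to be normal to WJ, with radius 6.5, so the center U sits 6.5 in from both sides at U = (-52.10, 12.50). Then |TU| = |U − T| = 53.58.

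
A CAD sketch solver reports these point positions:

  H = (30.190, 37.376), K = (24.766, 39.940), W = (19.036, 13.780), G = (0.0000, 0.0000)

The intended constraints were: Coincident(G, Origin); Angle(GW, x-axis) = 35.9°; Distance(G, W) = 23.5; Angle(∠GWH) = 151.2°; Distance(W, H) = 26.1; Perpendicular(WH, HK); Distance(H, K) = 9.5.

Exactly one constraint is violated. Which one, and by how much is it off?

Distance(H, K) = 9.5 — off by 3.50.

G = (0.00, 0.00) ✓; GW at 35.90° ✓; |GW| = 23.50 ✓; ∠GWH = 151.2° ✓; |WH| = 26.10 ✓; ∠(WH, HK) = 90.00° ✓; |HK| = 5.999 ✗.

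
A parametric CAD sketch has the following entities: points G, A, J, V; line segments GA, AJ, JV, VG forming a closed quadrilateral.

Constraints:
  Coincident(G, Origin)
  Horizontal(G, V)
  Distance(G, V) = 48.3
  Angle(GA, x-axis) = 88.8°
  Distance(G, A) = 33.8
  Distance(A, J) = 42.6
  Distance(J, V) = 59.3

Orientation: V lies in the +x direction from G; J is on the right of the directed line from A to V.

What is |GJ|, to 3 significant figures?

12.8

Checks: |AJ| = 42.60 ✓; |JV| = 59.30 ✓.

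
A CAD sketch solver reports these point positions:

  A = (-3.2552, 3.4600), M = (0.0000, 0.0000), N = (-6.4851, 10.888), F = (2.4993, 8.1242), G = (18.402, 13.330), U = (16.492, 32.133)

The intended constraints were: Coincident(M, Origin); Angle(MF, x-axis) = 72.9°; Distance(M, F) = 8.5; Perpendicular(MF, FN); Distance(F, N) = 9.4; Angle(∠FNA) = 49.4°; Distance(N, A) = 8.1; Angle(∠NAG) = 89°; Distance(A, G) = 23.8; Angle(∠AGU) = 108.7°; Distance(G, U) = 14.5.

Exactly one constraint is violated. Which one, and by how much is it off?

Distance(G, U) = 14.5 — off by 4.40.

M = (0.00, 0.00) ✓; MF at 72.90° ✓; |MF| = 8.500 ✓; ∠(MF, FN) = 90.00° ✓; |FN| = 9.400 ✓; ∠FNA = 49.40° ✓; |NA| = 8.100 ✓; ∠NAG = 89.00° ✓; |AG| = 23.80 ✓; ∠AGU = 108.7° ✓; |GU| = 18.90 ✗.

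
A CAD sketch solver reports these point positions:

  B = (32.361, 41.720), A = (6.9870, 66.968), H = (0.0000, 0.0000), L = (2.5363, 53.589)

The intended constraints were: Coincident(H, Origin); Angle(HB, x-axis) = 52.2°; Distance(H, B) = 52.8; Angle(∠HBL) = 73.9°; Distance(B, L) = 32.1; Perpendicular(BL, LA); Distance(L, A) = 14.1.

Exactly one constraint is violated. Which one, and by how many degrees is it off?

Perpendicular(BL, LA) — off by 3.30°.

H = (0.00, 0.00) ✓; HB at 52.20° ✓; |HB| = 52.80 ✓; ∠HBL = 73.90° ✓; |BL| = 32.10 ✓; ∠(BL, LA) = 86.70° ✗; |LA| = 14.10 ✓.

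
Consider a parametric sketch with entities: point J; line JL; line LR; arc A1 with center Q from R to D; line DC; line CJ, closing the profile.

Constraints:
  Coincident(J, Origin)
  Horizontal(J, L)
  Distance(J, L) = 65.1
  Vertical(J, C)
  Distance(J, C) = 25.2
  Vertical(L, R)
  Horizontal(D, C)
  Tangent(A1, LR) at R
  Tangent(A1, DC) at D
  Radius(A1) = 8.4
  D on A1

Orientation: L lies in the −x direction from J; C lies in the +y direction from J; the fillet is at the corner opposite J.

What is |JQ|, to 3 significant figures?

59.1

J is at the origin; J and L share the same y with |JL| = 65.1 and L on the −x side, so L = (-65.1, 0.00). JC is vertical with |JC| = 25.2 and C on the +y side, so C = (0.00, 25.2). The virtual corner opposite J is at (-65.1, 25.2). A1 meets LR tangentially, so QR is at right angles to LR and since A1 is tangent to DC there, QD ⟂ DC, with radius 8.4, so the center Q sits 8.4 in from both sides at Q = (-56.7, 16.8). Then |JQ| = |Q − J| = 59.1.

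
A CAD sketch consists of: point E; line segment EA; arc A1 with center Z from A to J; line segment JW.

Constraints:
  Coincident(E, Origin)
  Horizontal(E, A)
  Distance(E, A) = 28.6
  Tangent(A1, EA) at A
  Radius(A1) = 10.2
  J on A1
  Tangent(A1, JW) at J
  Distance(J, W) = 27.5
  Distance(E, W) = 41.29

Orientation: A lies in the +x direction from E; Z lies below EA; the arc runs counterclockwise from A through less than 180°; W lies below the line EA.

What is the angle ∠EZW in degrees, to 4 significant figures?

87.51°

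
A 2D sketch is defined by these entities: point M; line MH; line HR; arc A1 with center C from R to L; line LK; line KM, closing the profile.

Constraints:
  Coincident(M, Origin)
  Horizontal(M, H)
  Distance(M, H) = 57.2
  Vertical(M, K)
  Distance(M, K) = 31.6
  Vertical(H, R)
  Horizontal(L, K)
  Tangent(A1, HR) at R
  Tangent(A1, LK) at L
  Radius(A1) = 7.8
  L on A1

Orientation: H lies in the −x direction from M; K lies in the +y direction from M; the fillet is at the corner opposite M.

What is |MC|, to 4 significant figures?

54.83

M is at the origin; M and H share the same y with |MH| = 57.2 and H on the −x side, so H = (-57.20, 0.000). MK is vertical with |MK| = 31.6 and K on the +y side, so K = (0.000, 31.60). The virtual corner opposite M is at (-57.20, 31.60). The tangent condition forces CR to be normal to HR and tangency of A1 to LK means the radius CL is perpendicular to LK, with radius 7.8, so the center C sits 7.8 in from both sides at C = (-49.40, 23.80). Then |MC| = |C − M| = 54.83.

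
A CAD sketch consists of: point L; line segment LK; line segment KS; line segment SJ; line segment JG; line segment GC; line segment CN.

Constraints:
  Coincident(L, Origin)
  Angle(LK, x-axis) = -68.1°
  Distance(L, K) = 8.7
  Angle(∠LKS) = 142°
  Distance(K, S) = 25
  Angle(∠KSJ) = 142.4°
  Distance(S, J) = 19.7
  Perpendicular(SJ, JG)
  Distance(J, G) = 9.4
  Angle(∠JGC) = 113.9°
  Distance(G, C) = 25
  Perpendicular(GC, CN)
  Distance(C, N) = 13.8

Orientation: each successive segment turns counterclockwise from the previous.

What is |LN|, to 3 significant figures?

21.4

L is at the origin; LK runs at -68.1° with length 8.7, so K = (3.24, -8.07). ∠LKS = 142.0° gives KS at -30.1° from the x-axis; with |KS| = 25.0, S = (24.9, -20.6). ∠KSJ = 142.4° gives SJ at 7.50° from the x-axis; with |SJ| = 19.7, J = (44.4, -18.0). SJ is perpendicular to JG, so JG runs at 97.5°; with |JG| = 9.4, G = (43.2, -8.72). ∠JGC = 113.9° gives GC at 164° from the x-axis; with |GC| = 25.0, C = (19.2, -1.66). GC ⟂ CN, so CN runs at -106°; with |CN| = 13.8, N = (15.3, -14.9). Then |LN| = |N − L| = 21.4.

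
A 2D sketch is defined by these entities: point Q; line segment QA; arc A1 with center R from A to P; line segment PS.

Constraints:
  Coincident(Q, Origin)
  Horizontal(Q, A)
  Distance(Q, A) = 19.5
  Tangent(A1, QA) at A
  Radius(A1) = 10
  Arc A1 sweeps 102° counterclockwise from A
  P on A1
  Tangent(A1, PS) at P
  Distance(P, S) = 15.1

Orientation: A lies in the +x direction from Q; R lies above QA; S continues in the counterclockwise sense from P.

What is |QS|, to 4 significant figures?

37.47

Q is at the origin; QA is horizontal with |QA| = 19.5 and A on the +x side, so A = (19.50, 0.000). Since A1 is tangent to QA there, RA ⟂ QA, so R = A + (0, 10) = (19.50, 10.00). On A1, A sits at bearing -90° from R; a 102° counterclockwise sweep puts P at bearing 12°, so P = R + 10.0·(cos 12°, sin 12°) = (29.28, 12.08). Tangency of A1 to PS means the radius RP is perpendicular to PS, so PS runs along (−sin 12°, cos 12°); with |PS| = 15.1, S = (26.14, 26.85). Then |QS| = |S − Q| = 37.47.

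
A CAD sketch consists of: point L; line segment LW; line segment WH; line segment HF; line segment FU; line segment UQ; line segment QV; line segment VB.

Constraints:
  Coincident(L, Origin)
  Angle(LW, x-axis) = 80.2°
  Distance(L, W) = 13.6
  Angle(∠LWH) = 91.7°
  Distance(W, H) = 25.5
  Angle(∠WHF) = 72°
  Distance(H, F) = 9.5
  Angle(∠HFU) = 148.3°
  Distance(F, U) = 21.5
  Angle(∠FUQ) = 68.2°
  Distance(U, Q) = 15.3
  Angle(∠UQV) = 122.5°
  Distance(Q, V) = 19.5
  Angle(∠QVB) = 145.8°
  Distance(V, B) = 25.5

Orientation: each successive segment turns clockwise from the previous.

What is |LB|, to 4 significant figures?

47.34

L is at the origin; LW runs at 80.2° with length 13.6, so W = (2.315, 13.40). ∠LWH = 91.7° gives WH at -8.100° from the x-axis; with |WH| = 25.5, H = (27.56, 9.809). ∠WHF = 72.0° gives HF at -116.1° from the x-axis; with |HF| = 9.5, F = (23.38, 1.277). ∠HFU = 148.3° gives FU at -147.8° from the x-axis; with |FU| = 21.5, U = (5.188, -10.18). ∠FUQ = 68.2° gives UQ at 100.4° from the x-axis; with |UQ| = 15.3, Q = (2.426, 4.869). ∠UQV = 122.5° gives QV at 42.90° from the x-axis; with |QV| = 19.5, V = (16.71, 18.14). ∠QVB = 145.8° gives VB at 8.700° from the x-axis; with |VB| = 25.5, B = (41.92, 22.00). Then |LB| = |B − L| = 47.34.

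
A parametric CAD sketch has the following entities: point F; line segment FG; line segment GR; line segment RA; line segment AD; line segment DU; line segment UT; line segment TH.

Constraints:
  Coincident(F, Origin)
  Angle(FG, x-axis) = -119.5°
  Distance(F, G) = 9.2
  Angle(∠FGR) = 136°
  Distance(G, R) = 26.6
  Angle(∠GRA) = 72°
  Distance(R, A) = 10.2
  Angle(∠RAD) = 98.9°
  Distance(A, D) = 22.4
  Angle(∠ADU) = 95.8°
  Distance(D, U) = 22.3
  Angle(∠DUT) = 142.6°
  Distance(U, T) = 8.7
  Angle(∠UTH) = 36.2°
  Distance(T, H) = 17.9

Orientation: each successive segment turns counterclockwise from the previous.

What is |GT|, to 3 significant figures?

24.2

∠ADU = 95.8° gives DU at -162° from the x-axis; with |DU| = 22.3, U = (-19.5, -14.6). ∠DUT = 142.6° gives UT at -125° from the x-axis; with |UT| = 8.7, T = (-24.4, -21.7). Then |GT| = |T − G| = 24.2.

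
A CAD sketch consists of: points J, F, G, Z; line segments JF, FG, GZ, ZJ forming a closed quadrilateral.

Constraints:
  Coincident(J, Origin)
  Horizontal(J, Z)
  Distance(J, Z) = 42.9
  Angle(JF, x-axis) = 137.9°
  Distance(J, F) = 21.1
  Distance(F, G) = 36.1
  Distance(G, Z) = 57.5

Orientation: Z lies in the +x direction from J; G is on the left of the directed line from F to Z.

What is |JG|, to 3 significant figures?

43.8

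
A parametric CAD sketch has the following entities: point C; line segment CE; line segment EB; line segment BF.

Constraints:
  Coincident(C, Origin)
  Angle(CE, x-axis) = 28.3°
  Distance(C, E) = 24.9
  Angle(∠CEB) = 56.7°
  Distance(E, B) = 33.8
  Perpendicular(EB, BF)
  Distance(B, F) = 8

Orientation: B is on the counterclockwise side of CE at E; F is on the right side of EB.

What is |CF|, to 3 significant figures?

35.1

C is at the origin; CE runs at 28.3° with length 24.9, so E = 24.9·(cos 28.3°, sin 28.3°) = (21.9, 11.8). ∠CEB = 56.7°, so EB runs at 28.3° + (180° − 56.7°) = 152° from the x-axis; with |EB| = 33.8, B = E + 33.8·(cos 152°, sin 152°) = (-7.81, 27.9). EB ⟂ BF; with |BF| = 8.0 on the right of EB, F = B + 8.0·(0.476, 0.880) = (-4.00, 34.9). Then |CF| = |F − C| = 35.1.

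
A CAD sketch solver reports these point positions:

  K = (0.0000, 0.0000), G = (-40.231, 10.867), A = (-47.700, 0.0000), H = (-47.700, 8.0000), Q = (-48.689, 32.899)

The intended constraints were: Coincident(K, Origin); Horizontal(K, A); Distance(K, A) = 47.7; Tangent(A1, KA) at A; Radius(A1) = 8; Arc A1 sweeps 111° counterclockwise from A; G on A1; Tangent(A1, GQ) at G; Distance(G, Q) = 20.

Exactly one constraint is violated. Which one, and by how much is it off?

Distance(G, Q) = 20 — off by 3.60.

K = (0.00, 0.00) ✓; K.y = 0.00, A.y = 0.00 ✓; |KA| = 47.70 ✓; ∠(HA, AK) = 90.00° ✓; |HA| = 8.000 ✓; bearing(H→G) − bearing(H→A) = 111.0° ✓; |HG| = 8.000 ✓; ∠(HG, GQ) = 90.00° ✓; |GQ| = 23.60 ✗.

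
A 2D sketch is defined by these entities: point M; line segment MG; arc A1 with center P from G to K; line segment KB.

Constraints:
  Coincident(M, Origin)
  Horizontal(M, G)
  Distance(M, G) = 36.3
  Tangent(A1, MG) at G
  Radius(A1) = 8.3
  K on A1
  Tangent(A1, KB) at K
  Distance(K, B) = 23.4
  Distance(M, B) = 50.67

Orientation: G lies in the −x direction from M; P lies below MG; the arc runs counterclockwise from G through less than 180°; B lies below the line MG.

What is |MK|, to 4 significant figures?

45.53

M is at the origin; MG is horizontal with |MG| = 36.3 and G on the −x side, so G = (-36.30, 0.000). Tangency of A1 to MG means the radius PG is perpendicular to MG, so P = G + (0, -8.3) = (-36.30, -8.300). Since PK ⟂ KB (tangency), |PB| = √(8.3² + 23.4²) = 24.83 regardless of where K sits on A1. So B lies on both circle(M, 50.67) and circle(P, 24.83); the below-MG intersection is B = (-38.42, -33.04). K is the foot of the tangent from B: K = (-44.33, -10.40).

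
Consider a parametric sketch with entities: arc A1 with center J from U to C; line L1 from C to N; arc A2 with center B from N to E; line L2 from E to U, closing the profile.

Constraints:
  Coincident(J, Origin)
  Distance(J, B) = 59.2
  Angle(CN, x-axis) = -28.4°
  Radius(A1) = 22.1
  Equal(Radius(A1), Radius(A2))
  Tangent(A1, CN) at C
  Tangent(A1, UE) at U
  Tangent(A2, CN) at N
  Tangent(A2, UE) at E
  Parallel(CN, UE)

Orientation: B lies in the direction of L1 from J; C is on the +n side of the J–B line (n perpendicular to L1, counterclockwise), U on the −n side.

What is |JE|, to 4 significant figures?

63.19

Tangency of A1 to both parallel lines with radius 22.1 puts C and U at J ± 22.1·n: C = (10.51, 19.44), U = (-10.51, -19.44). Equal radii place N and E the same way about B: N = B + 22.1·n = (62.59, -8.717), E = B − 22.1·n = (41.56, -47.60). Then |JE| = |E − J| = 63.19.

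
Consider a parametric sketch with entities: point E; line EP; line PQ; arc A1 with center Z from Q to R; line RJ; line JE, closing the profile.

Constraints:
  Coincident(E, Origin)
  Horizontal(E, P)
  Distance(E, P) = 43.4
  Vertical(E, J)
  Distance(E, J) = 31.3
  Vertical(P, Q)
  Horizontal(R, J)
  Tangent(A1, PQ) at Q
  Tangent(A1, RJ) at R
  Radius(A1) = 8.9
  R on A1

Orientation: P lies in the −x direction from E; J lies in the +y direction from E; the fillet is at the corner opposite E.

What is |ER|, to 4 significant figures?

46.58

E is at the origin; EP is horizontal with |EP| = 43.4 and P on the −x side, so P = (-43.40, 0.000). E and J share the same x with |EJ| = 31.3 and J on the +y side, so J = (0.000, 31.30). The virtual corner opposite E is at (-43.40, 31.30). The tangent condition forces ZQ to be normal to PQ and A1 meets RJ tangentially, so ZR is at right angles to RJ, with radius 8.9, so the center Z sits 8.9 in from both sides at Z = (-34.50, 22.40). That places the tangent points at Q = (-43.40, 22.40) on PQ and R = (-34.50, 31.30) on RJ. Then |ER| = |R − E| = 46.58.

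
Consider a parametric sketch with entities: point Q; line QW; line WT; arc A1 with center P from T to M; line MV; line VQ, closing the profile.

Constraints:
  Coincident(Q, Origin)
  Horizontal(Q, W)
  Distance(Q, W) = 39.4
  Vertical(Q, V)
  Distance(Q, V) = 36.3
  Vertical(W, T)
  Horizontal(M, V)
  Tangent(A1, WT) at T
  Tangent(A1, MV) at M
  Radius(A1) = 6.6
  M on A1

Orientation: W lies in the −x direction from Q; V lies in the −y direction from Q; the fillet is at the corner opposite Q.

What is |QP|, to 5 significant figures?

44.249

Q is at the origin; QW is horizontal with |QW| = 39.4 and W on the −x side, so W = (-39.400, 0.0000). QV is vertical with |QV| = 36.3 and V on the −y side, so V = (0.0000, -36.300). The virtual corner opposite Q is at (-39.400, -36.300). Since A1 is tangent to WT there, PT ⟂ WT and A1 meets MV tangentially, so PM is at right angles to MV, with radius 6.6, so the center P sits 6.6 in from both sides at P = (-32.800, -29.700). Then |QP| = |P − Q| = 44.249.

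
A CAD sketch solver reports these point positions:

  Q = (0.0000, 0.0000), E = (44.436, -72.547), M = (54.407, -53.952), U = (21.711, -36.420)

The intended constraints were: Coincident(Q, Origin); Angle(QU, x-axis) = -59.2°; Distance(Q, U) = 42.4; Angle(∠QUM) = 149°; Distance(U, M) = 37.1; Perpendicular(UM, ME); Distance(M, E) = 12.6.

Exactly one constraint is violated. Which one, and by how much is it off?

Distance(M, E) = 12.6 — off by 8.50.

Q = (0.00, 0.00) ✓; QU at -59.20° ✓; |QU| = 42.40 ✓; ∠QUM = 149.0° ✓; |UM| = 37.10 ✓; ∠(UM, ME) = 90.00° ✓; |ME| = 21.10 ✗.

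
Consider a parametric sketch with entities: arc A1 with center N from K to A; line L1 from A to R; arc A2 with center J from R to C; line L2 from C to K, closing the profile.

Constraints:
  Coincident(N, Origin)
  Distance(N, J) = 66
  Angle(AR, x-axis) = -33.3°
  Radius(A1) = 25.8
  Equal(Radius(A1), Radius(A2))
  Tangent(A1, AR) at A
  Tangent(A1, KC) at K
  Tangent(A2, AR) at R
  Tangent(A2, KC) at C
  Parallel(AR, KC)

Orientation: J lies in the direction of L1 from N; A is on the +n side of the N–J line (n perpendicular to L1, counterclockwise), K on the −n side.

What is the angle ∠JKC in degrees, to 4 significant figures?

21.35°

Tangency of A1 to both parallel lines with radius 25.8 puts A and K at N ± 25.8·n: A = (14.16, 21.56), K = (-14.16, -21.56). Equal radii place R and C the same way about J: R = J + 25.8·n = (69.33, -14.67), C = J − 25.8·n = (41.00, -57.80). Then cos ∠JKC = KJ·KC / (|KJ||KC|), giving 21.35°.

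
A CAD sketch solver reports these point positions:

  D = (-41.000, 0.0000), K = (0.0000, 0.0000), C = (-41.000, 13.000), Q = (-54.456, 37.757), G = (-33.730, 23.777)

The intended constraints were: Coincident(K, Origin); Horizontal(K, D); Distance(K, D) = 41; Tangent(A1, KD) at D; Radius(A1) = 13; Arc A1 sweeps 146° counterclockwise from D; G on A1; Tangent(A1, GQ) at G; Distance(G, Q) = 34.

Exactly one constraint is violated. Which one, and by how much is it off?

Distance(G, Q) = 34 — off by 9.00.

K = (0.00, 0.00) ✓; K.y = 0.00, D.y = 0.00 ✓; |KD| = 41.00 ✓; ∠(CD, DK) = 90.00° ✓; |CD| = 13.00 ✓; bearing(C→G) − bearing(C→D) = 146.0° ✓; |CG| = 13.00 ✓; ∠(CG, GQ) = 90.00° ✓; |GQ| = 25.00 ✗.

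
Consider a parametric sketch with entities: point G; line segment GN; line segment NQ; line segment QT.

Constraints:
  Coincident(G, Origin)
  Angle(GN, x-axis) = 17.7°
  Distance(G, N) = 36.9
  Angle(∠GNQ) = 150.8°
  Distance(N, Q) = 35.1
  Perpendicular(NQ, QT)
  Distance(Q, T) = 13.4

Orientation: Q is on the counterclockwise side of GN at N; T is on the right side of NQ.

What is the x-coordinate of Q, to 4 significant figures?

59.14

G is at the origin; GN runs at 17.7° with length 36.9, so N = 36.9·(cos 17.7°, sin 17.7°) = (35.15, 11.22). ∠GNQ = 150.8°, so NQ runs at 17.7° + (180° − 150.8°) = 46.90° from the x-axis; with |NQ| = 35.1, Q = N + 35.1·(cos 46.90°, sin 46.90°) = (59.14, 36.85). So Q.x = 59.14.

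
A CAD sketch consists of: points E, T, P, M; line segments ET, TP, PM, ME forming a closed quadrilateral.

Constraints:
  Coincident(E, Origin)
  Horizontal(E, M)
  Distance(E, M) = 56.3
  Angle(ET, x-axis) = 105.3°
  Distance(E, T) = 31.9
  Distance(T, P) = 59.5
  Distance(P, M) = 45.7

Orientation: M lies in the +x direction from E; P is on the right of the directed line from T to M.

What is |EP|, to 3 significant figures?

28.6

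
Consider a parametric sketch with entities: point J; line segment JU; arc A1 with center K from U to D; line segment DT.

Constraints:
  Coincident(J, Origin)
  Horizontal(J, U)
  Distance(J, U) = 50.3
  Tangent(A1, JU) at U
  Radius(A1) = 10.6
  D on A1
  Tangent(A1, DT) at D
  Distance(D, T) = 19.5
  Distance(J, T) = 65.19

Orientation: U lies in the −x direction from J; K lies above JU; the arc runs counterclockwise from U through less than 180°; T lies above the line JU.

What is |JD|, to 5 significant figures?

46.622

J is at the origin; JU is horizontal with |JU| = 50.3 and U on the −x side, so U = (-50.300, 0.0000). Tangency of A1 to JU means the radius KU is perpendicular to JU, so K = U + (0, 10.6) = (-50.300, 10.600). Since KD ⟂ DT (tangency), |KT| = √(10.6² + 19.5²) = 22.195 regardless of where D sits on A1. So T lies on both circle(J, 65.19) and circle(K, 22.195); the above-JU intersection is T = (-56.916, 31.786). D is the foot of the tangent from T: D = (-42.919, 18.208).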